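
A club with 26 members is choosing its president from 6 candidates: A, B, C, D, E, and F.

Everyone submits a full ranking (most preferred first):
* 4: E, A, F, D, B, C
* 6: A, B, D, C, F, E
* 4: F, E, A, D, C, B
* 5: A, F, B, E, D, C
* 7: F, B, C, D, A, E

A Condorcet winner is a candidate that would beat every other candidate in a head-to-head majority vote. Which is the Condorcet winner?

A vs B: 19–7
A vs C: 19–7
A vs D: 19–7
A vs E: 18–8
A vs F: 15–11
A beats every other candidate.

A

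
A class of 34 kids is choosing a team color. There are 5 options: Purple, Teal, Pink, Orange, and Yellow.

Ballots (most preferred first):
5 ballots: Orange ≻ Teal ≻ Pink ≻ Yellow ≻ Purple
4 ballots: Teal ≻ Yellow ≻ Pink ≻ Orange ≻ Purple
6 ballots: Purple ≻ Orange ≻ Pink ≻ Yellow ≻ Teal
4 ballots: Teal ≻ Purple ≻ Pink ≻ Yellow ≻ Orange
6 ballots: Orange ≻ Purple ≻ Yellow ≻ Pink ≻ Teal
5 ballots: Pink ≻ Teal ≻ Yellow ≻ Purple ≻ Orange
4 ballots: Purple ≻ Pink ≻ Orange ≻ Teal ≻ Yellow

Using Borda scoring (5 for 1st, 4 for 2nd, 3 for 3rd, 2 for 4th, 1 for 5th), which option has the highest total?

Purple: 5×1 + 4×1 + 6×5 + 4×4 + 6×4 + 5×2 + 4×5 = 109
Teal: 5×4 + 4×5 + 6×1 + 4×5 + 6×1 + 5×4 + 4×2 = 100
Pink: 5×3 + 4×3 + 6×3 + 4×3 + 6×2 + 5×5 + 4×4 = 110
Orange: 5×5 + 4×2 + 6×4 + 4×1 + 6×5 + 5×1 + 4×3 = 108
Yellow: 5×2 + 4×4 + 6×2 + 4×2 + 6×3 + 5×3 + 4×1 = 83

Pink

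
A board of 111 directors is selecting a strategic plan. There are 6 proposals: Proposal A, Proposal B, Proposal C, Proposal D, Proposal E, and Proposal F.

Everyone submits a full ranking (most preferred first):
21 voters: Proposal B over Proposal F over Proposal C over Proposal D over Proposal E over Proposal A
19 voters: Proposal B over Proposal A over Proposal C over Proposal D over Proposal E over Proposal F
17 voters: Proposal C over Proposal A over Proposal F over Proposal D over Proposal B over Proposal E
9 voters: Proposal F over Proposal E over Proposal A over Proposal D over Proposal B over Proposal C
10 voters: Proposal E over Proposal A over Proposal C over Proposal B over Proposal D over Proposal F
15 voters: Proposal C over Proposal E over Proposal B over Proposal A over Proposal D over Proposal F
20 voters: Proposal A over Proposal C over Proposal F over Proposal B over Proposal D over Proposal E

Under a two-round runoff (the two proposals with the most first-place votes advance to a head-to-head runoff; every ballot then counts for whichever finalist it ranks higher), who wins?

Round 1 first-place votes: Proposal A 20, Proposal B 40, Proposal C 32, Proposal D 0, Proposal E 10, Proposal F 9. Proposal B and Proposal C advance.
Runoff: Proposal B is ranked above Proposal C on 49 ballots, Proposal C above Proposal B on 62.

Proposal C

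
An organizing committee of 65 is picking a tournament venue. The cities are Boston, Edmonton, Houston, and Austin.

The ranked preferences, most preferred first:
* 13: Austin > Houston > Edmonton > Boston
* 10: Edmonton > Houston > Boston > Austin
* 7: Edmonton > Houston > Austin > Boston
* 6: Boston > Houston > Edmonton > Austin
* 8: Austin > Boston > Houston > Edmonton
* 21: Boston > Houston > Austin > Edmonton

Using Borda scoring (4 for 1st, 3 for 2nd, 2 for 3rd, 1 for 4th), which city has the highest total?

Houston

Boston: 13×1 + 10×2 + 7×1 + 6×4 + 8×3 + 21×4 = 172
Edmonton: 13×2 + 10×4 + 7×4 + 6×2 + 8×1 + 21×1 = 135
Houston: 13×3 + 10×3 + 7×3 + 6×3 + 8×2 + 21×3 = 187
Austin: 13×4 + 10×1 + 7×2 + 6×1 + 8×4 + 21×2 = 156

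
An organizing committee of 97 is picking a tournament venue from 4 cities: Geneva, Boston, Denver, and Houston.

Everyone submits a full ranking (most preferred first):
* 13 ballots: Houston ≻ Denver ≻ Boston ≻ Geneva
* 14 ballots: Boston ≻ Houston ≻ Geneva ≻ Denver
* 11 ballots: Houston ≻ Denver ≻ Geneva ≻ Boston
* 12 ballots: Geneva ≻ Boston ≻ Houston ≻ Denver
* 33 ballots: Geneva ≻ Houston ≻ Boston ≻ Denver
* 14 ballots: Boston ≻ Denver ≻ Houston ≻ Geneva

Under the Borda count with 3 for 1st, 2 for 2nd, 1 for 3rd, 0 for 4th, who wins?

Houston

Geneva: 13×0 + 14×1 + 11×1 + 12×3 + 33×3 + 14×0 = 160
Boston: 13×1 + 14×3 + 11×0 + 12×2 + 33×1 + 14×3 = 154
Denver: 13×2 + 14×0 + 11×2 + 12×0 + 33×0 + 14×2 = 76
Houston: 13×3 + 14×2 + 11×3 + 12×1 + 33×2 + 14×1 = 192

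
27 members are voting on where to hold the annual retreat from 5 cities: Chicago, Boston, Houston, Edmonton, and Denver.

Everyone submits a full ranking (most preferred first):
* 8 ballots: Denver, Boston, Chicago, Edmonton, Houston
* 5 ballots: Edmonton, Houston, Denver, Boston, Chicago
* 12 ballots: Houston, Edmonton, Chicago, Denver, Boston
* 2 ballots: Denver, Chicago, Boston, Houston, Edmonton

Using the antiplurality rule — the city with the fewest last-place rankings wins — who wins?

Last-place votes: Chicago 5, Boston 12, Houston 8, Edmonton 2, Denver 0.

Denver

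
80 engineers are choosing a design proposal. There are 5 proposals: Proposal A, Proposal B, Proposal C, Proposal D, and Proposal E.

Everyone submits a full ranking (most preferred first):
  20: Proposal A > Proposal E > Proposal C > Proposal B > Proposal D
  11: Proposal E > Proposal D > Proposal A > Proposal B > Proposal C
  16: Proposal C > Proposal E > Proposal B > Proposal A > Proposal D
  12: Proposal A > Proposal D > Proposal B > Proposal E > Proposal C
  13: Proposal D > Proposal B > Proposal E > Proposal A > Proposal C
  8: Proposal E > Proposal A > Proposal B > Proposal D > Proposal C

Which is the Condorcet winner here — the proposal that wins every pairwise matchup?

Proposal E vs Proposal A: 48–32
Proposal E vs Proposal B: 55–25
Proposal E vs Proposal C: 64–16
Proposal E vs Proposal D: 55–25
Proposal E beats every other proposal.

Proposal E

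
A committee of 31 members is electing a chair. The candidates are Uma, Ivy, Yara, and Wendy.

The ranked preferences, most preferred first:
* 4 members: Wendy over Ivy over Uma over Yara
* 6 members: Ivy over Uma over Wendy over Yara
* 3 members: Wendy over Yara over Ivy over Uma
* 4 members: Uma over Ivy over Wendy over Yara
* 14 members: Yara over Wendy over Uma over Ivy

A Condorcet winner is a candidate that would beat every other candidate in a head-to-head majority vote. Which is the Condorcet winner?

Wendy

Wendy vs Uma: 21–10
Wendy vs Ivy: 21–10
Wendy vs Yara: 17–14
Wendy beats every other candidate.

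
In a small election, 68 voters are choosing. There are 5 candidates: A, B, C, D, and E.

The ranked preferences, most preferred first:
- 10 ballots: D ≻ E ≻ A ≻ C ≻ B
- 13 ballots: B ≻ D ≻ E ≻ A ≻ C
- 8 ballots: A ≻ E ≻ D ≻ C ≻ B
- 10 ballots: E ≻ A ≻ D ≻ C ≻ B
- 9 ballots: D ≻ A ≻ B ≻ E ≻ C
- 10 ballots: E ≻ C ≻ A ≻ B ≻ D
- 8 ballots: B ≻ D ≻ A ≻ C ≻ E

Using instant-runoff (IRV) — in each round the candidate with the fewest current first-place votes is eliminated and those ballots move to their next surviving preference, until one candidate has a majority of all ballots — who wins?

Round 1: A 8, B 21, C 0, D 19, E 20. C eliminated.
Round 2: A 8, B 21, D 19, E 20. A eliminated.
Round 3: B 21, D 19, E 28. D eliminated.
Round 4: B 30, E 38. E has a majority (≥35).

E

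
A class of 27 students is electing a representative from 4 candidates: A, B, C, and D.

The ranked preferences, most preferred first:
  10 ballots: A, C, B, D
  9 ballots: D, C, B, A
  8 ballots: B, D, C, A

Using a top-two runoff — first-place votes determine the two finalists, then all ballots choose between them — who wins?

Round 1 first-place votes: A 10, B 8, C 0, D 9. A and D advance.
Runoff: A is ranked above D on 10 ballots, D above A on 17.

D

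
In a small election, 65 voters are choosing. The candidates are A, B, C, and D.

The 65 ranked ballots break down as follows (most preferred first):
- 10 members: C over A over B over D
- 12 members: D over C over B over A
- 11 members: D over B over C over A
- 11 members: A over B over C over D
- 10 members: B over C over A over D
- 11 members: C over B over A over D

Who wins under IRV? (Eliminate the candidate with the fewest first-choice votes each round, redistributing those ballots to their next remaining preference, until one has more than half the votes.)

C

Round 1: A 11, B 10, C 21, D 23. B eliminated.
Round 2: A 11, C 31, D 23. A eliminated.
Round 3: C 42, D 23. C has a majority (≥33).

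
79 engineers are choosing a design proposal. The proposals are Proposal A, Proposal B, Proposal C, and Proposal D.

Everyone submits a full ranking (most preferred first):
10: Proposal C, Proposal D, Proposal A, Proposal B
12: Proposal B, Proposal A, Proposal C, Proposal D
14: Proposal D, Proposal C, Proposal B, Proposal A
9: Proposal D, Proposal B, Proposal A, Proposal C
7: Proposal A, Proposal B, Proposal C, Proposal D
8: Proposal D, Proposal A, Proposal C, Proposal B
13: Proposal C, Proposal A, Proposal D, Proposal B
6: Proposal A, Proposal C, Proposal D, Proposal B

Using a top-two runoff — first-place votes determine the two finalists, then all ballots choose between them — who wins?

Proposal C

Round 1 first-place votes: Proposal A 13, Proposal B 12, Proposal C 23, Proposal D 31. Proposal D and Proposal C advance.
Runoff: Proposal D is ranked above Proposal C on 31 ballots, Proposal C above Proposal D on 48.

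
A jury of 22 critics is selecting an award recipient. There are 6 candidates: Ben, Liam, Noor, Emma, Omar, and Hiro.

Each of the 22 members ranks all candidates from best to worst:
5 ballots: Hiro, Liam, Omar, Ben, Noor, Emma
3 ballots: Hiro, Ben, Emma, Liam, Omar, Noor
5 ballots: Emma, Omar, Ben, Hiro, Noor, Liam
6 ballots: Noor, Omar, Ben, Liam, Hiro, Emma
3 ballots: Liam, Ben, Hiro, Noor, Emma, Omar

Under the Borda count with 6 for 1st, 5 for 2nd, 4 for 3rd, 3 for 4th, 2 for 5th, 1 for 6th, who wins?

Ben

Ben: 5×3 + 3×5 + 5×4 + 6×4 + 3×5 = 89
Liam: 5×5 + 3×3 + 5×1 + 6×3 + 3×6 = 75
Noor: 5×2 + 3×1 + 5×2 + 6×6 + 3×3 = 68
Emma: 5×1 + 3×4 + 5×6 + 6×1 + 3×2 = 59
Omar: 5×4 + 3×2 + 5×5 + 6×5 + 3×1 = 84
Hiro: 5×6 + 3×6 + 5×3 + 6×2 + 3×4 = 87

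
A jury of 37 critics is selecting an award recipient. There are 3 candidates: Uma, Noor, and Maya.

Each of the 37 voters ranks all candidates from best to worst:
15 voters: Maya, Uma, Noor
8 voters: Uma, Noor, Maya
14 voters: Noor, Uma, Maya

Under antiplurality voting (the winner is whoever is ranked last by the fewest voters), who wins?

Uma

Last-place votes: Uma 0, Noor 15, Maya 22.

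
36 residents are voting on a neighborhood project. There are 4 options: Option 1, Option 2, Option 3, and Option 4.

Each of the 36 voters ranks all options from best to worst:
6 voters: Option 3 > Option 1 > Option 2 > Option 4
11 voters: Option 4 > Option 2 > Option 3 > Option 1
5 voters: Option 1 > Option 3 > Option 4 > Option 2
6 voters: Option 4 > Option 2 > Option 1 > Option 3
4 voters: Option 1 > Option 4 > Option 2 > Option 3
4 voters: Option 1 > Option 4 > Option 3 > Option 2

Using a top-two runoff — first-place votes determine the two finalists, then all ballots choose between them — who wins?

Round 1 first-place votes: Option 1 13, Option 2 0, Option 3 6, Option 4 17. Option 4 and Option 1 advance.
Runoff: Option 4 is ranked above Option 1 on 17 ballots, Option 1 above Option 4 on 19.

Option 1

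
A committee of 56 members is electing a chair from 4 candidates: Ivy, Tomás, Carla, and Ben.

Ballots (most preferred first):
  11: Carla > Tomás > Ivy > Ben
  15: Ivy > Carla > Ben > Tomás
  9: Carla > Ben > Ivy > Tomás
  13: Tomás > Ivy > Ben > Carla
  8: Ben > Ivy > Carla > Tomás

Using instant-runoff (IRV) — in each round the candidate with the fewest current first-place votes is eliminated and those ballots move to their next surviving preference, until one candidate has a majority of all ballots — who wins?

Round 1: Ivy 15, Tomás 13, Carla 20, Ben 8. Ben eliminated.
Round 2: Ivy 23, Tomás 13, Carla 20. Tomás eliminated.
Round 3: Ivy 36, Carla 20. Ivy has a majority (≥29).

Ivy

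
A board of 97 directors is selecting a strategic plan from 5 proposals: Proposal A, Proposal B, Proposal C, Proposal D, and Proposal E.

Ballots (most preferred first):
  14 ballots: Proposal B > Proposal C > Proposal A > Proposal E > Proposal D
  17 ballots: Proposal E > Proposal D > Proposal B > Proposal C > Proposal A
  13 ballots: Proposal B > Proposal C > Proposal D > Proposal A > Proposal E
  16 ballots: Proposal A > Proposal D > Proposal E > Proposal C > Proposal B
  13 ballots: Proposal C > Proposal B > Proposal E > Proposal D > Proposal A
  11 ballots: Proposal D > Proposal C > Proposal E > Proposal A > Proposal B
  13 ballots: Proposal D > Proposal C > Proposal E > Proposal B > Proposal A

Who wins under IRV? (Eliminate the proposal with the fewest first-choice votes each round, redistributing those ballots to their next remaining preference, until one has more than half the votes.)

Proposal D

Round 1: Proposal A 16, Proposal B 27, Proposal C 13, Proposal D 24, Proposal E 17. Proposal C eliminated.
Round 2: Proposal A 16, Proposal B 40, Proposal D 24, Proposal E 17. Proposal A eliminated.
Round 3: Proposal B 40, Proposal D 40, Proposal E 17. Proposal E eliminated.
Round 4: Proposal B 40, Proposal D 57. Proposal D has a majority (≥49).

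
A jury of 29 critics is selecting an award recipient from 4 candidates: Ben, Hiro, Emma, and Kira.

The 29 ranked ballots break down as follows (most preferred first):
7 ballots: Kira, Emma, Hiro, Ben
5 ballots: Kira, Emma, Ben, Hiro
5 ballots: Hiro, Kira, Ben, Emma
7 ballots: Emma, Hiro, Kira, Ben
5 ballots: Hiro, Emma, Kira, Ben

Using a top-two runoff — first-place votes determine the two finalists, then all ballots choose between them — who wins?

Round 1 first-place votes: Ben 0, Hiro 10, Emma 7, Kira 12. Kira and Hiro advance.
Runoff: Kira is ranked above Hiro on 12 ballots, Hiro above Kira on 17.

Hiro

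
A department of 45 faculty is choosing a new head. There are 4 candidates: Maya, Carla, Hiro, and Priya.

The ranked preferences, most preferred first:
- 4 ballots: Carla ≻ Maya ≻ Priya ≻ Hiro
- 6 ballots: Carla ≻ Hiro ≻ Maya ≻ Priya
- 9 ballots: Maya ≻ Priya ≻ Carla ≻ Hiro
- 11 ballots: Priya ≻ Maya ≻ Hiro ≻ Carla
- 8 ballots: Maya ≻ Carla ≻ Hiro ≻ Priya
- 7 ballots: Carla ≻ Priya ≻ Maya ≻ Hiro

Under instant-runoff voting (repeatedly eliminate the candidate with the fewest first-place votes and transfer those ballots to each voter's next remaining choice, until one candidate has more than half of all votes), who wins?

Maya

Round 1: Maya 17, Carla 17, Hiro 0, Priya 11. Hiro eliminated.
Round 2: Maya 17, Carla 17, Priya 11. Priya eliminated.
Round 3: Maya 28, Carla 17. Maya has a majority (≥23).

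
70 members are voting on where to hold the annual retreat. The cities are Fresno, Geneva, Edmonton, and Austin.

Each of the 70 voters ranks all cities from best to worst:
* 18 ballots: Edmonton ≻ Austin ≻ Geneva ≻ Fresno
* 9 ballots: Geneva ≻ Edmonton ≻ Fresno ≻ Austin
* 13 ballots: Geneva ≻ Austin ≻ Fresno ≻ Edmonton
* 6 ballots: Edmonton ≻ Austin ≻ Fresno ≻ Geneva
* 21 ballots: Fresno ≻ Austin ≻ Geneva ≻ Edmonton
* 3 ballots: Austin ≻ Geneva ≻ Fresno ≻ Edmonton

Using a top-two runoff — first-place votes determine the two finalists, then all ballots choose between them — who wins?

Round 1 first-place votes: Fresno 21, Geneva 22, Edmonton 24, Austin 3. Edmonton and Geneva advance.
Runoff: Edmonton is ranked above Geneva on 24 ballots, Geneva above Edmonton on 46.

Geneva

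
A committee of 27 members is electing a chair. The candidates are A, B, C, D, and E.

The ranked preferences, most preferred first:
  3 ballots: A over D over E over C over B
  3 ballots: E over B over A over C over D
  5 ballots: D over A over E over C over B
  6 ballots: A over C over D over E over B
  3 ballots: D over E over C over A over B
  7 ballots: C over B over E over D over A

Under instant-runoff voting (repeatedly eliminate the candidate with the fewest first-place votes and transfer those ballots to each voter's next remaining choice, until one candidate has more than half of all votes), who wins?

Round 1: A 9, B 0, C 7, D 8, E 3. B eliminated.
Round 2: A 9, C 7, D 8, E 3. E eliminated.
Round 3: A 12, C 7, D 8. C eliminated.
Round 4: A 12, D 15. D has a majority (≥14).

D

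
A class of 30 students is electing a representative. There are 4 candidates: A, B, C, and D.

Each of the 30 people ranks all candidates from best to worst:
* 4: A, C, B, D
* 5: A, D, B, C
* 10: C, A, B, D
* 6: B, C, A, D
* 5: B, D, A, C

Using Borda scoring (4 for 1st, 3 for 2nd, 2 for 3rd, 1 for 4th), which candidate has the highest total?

A: 4×4 + 5×4 + 10×3 + 6×2 + 5×2 = 88
B: 4×2 + 5×2 + 10×2 + 6×4 + 5×4 = 82
C: 4×3 + 5×1 + 10×4 + 6×3 + 5×1 = 80
D: 4×1 + 5×3 + 10×1 + 6×1 + 5×3 = 50

A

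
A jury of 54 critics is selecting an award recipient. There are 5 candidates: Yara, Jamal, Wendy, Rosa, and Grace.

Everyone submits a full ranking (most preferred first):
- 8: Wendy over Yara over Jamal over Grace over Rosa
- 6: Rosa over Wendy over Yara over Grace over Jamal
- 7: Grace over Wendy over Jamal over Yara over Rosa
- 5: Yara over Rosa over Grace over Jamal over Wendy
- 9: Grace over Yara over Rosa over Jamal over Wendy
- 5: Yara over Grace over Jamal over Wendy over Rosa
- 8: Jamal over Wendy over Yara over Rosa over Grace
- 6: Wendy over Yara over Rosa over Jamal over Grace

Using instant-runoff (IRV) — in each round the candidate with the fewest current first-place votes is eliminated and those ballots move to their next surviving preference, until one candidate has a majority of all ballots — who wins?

Wendy

Round 1: Yara 10, Jamal 8, Wendy 14, Rosa 6, Grace 16. Rosa eliminated.
Round 2: Yara 10, Jamal 8, Wendy 20, Grace 16. Jamal eliminated.
Round 3: Yara 10, Wendy 28, Grace 16. Wendy has a majority (≥28).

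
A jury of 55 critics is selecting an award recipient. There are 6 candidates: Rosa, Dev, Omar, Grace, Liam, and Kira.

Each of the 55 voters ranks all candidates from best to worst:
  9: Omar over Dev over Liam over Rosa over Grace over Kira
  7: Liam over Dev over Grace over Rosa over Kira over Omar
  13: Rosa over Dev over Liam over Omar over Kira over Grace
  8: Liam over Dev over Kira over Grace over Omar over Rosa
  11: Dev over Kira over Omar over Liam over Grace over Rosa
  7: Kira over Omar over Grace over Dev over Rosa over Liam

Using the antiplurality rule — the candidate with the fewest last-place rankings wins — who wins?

Dev

Last-place votes: Rosa 19, Dev 0, Omar 7, Grace 13, Liam 7, Kira 9.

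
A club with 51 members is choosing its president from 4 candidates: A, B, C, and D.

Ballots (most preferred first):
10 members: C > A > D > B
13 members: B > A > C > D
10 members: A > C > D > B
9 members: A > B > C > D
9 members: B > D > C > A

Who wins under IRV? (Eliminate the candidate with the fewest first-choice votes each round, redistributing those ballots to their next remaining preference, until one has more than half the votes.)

A

Round 1: A 19, B 22, C 10, D 0. D eliminated.
Round 2: A 19, B 22, C 10. C eliminated.
Round 3: A 29, B 22. A has a majority (≥26).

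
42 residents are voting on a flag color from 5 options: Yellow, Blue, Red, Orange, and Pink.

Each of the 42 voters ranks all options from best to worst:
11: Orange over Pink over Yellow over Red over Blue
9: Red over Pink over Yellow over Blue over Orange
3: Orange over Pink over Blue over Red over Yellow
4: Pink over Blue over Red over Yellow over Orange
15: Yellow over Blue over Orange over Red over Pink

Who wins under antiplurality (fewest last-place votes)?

Last-place votes: Yellow 3, Blue 11, Red 0, Orange 13, Pink 15.

Red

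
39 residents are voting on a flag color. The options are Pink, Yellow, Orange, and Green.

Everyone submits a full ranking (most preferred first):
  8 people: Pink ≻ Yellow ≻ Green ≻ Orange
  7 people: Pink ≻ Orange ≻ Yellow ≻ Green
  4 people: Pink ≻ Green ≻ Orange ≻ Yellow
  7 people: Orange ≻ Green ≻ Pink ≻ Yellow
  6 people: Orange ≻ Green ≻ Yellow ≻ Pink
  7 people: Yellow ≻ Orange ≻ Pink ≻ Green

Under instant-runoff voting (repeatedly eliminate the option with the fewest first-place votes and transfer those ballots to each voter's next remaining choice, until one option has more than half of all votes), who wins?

Round 1: Pink 19, Yellow 7, Orange 13, Green 0. Green eliminated.
Round 2: Pink 19, Yellow 7, Orange 13. Yellow eliminated.
Round 3: Pink 19, Orange 20. Orange has a majority (≥20).

Orange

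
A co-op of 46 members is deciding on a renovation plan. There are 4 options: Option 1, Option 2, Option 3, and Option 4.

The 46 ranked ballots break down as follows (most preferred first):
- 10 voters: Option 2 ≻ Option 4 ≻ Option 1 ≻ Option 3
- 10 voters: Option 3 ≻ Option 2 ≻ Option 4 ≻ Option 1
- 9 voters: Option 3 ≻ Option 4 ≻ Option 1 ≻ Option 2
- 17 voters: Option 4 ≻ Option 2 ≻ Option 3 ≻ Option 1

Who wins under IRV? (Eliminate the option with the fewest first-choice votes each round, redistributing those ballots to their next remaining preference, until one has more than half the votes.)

Round 1: Option 1 0, Option 2 10, Option 3 19, Option 4 17. Option 1 eliminated.
Round 2: Option 2 10, Option 3 19, Option 4 17. Option 2 eliminated.
Round 3: Option 3 19, Option 4 27. Option 4 has a majority (≥24).

Option 4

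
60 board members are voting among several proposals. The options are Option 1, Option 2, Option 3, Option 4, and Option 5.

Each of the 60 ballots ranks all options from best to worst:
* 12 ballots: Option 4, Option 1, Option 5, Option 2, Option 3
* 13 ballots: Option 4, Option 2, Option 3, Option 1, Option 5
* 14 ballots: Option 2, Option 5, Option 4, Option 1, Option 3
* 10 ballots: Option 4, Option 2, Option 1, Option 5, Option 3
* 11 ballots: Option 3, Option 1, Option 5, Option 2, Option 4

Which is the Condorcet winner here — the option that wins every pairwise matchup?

Option 4 vs Option 1: 49–11
Option 4 vs Option 2: 35–25
Option 4 vs Option 3: 49–11
Option 4 vs Option 5: 35–25
Option 4 beats every other option.

Option 4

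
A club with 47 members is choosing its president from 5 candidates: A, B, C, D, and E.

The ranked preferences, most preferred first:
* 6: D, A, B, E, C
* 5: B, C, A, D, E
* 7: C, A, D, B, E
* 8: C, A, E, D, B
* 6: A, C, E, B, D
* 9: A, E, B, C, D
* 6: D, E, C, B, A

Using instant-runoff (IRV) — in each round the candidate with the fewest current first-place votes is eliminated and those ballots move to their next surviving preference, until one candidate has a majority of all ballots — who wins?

Round 1: A 15, B 5, C 15, D 12, E 0. E eliminated.
Round 2: A 15, B 5, C 15, D 12. B eliminated.
Round 3: A 15, C 20, D 12. D eliminated.
Round 4: A 21, C 26. C has a majority (≥24).

C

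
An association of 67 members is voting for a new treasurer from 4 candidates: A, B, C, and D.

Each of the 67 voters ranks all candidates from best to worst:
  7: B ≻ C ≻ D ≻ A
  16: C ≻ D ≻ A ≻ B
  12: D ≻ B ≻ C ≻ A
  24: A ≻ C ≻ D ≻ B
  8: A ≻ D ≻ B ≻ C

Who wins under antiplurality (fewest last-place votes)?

D

Last-place votes: A 19, B 40, C 8, D 0.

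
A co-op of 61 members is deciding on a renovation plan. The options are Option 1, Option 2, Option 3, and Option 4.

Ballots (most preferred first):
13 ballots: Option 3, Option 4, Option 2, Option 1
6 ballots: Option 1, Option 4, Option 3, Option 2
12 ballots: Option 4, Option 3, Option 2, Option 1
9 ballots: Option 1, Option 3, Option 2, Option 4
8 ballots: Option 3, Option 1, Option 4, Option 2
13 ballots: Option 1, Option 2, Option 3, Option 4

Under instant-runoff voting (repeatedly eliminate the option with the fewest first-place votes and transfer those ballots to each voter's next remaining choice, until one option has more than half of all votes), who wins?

Round 1: Option 1 28, Option 2 0, Option 3 21, Option 4 12. Option 2 eliminated.
Round 2: Option 1 28, Option 3 21, Option 4 12. Option 4 eliminated.
Round 3: Option 1 28, Option 3 33. Option 3 has a majority (≥31).

Option 3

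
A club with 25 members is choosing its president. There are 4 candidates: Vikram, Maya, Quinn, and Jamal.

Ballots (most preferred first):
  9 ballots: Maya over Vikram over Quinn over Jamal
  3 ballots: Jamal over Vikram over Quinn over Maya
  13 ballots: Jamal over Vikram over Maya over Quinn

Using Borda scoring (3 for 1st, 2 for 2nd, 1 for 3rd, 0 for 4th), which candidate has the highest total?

Vikram: 9×2 + 3×2 + 13×2 = 50
Maya: 9×3 + 3×0 + 13×1 = 40
Quinn: 9×1 + 3×1 + 13×0 = 12
Jamal: 9×0 + 3×3 + 13×3 = 48

Vikram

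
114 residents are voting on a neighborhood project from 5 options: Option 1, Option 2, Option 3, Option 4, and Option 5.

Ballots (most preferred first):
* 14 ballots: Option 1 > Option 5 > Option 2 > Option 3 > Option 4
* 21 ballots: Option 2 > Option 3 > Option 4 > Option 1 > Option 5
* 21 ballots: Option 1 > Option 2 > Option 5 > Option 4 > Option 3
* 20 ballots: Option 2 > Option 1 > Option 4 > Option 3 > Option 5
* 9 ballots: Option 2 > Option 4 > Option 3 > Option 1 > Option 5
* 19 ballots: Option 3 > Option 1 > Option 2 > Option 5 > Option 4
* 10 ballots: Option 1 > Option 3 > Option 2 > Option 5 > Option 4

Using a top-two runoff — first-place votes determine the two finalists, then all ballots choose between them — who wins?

Option 1

Round 1 first-place votes: Option 1 45, Option 2 50, Option 3 19, Option 4 0, Option 5 0. Option 2 and Option 1 advance.
Runoff: Option 2 is ranked above Option 1 on 50 ballots, Option 1 above Option 2 on 64.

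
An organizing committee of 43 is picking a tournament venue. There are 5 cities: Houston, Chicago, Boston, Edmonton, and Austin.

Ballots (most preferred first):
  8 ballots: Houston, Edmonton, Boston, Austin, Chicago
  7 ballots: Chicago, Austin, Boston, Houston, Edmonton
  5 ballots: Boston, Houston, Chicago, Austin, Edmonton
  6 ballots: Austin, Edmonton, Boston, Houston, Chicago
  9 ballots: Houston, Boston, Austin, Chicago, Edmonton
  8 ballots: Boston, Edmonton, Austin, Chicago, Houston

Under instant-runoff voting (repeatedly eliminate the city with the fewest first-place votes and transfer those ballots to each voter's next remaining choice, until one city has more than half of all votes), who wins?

Boston

Round 1: Houston 17, Chicago 7, Boston 13, Edmonton 0, Austin 6. Edmonton eliminated.
Round 2: Houston 17, Chicago 7, Boston 13, Austin 6. Austin eliminated.
Round 3: Houston 17, Chicago 7, Boston 19. Chicago eliminated.
Round 4: Houston 17, Boston 26. Boston has a majority (≥22).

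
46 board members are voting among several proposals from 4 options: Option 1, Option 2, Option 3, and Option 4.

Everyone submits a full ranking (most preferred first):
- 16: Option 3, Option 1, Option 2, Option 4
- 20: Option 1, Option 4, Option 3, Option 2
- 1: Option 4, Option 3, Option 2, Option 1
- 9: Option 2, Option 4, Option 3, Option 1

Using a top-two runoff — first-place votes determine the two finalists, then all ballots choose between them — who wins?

Option 3

Round 1 first-place votes: Option 1 20, Option 2 9, Option 3 16, Option 4 1. Option 1 and Option 3 advance.
Runoff: Option 1 is ranked above Option 3 on 20 ballots, Option 3 above Option 1 on 26.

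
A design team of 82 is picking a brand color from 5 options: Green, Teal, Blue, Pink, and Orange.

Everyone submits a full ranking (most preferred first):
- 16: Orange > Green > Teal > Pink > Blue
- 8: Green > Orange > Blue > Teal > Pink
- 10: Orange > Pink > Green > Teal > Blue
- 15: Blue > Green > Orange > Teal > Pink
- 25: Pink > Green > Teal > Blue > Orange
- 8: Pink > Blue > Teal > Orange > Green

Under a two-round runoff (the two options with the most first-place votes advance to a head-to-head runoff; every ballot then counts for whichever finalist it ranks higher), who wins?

Round 1 first-place votes: Green 8, Teal 0, Blue 15, Pink 33, Orange 26. Pink and Orange advance.
Runoff: Pink is ranked above Orange on 33 ballots, Orange above Pink on 49.

Orange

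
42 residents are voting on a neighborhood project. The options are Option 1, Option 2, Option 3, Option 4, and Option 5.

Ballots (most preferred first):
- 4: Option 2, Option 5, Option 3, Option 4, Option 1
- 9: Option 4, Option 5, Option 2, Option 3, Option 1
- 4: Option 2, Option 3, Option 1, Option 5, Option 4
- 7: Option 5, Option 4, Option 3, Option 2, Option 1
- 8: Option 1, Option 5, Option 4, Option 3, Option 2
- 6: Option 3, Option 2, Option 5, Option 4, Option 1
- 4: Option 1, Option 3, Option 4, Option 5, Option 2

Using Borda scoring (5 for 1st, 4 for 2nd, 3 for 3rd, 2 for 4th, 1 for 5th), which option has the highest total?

Option 1: 4×1 + 9×1 + 4×3 + 7×1 + 8×5 + 6×1 + 4×5 = 98
Option 2: 4×5 + 9×3 + 4×5 + 7×2 + 8×1 + 6×4 + 4×1 = 117
Option 3: 4×3 + 9×2 + 4×4 + 7×3 + 8×2 + 6×5 + 4×4 = 129
Option 4: 4×2 + 9×5 + 4×1 + 7×4 + 8×3 + 6×2 + 4×3 = 133
Option 5: 4×4 + 9×4 + 4×2 + 7×5 + 8×4 + 6×3 + 4×2 = 153

Option 5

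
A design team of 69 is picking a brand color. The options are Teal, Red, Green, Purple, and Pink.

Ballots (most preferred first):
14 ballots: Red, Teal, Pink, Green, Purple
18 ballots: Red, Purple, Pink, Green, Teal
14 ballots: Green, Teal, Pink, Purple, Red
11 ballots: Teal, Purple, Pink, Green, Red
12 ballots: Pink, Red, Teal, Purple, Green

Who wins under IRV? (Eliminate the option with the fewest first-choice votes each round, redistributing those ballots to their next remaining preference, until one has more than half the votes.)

Pink

Round 1: Teal 11, Red 32, Green 14, Purple 0, Pink 12. Purple eliminated.
Round 2: Teal 11, Red 32, Green 14, Pink 12. Teal eliminated.
Round 3: Red 32, Green 14, Pink 23. Green eliminated.
Round 4: Red 32, Pink 37. Pink has a majority (≥35).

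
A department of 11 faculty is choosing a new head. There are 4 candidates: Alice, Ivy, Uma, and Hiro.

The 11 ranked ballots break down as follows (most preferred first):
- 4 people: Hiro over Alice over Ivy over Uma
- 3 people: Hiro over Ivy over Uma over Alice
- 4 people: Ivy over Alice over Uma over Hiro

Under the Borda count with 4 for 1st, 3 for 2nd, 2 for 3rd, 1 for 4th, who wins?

Ivy

Alice: 4×3 + 3×1 + 4×3 = 27
Ivy: 4×2 + 3×3 + 4×4 = 33
Uma: 4×1 + 3×2 + 4×2 = 18
Hiro: 4×4 + 3×4 + 4×1 = 32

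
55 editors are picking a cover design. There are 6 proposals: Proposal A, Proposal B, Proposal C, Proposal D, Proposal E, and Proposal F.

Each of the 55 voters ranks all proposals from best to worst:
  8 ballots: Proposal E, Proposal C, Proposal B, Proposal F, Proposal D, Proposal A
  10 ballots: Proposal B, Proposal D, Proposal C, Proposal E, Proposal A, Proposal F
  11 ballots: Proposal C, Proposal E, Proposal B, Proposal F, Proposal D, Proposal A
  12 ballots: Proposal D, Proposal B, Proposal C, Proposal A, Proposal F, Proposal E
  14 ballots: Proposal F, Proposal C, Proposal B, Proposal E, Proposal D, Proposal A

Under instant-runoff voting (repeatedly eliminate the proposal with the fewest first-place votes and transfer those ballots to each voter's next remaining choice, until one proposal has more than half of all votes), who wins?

Proposal C

Round 1: Proposal A 0, Proposal B 10, Proposal C 11, Proposal D 12, Proposal E 8, Proposal F 14. Proposal A eliminated.
Round 2: Proposal B 10, Proposal C 11, Proposal D 12, Proposal E 8, Proposal F 14. Proposal E eliminated.
Round 3: Proposal B 10, Proposal C 19, Proposal D 12, Proposal F 14. Proposal B eliminated.
Round 4: Proposal C 19, Proposal D 22, Proposal F 14. Proposal F eliminated.
Round 5: Proposal C 33, Proposal D 22. Proposal C has a majority (≥28).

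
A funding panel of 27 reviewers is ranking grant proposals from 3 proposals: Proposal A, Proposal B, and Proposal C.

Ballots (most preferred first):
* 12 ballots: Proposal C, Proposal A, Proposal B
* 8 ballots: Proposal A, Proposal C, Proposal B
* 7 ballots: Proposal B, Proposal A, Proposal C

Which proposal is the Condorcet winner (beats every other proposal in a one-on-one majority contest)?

Proposal A vs Proposal B: 20–7
Proposal A vs Proposal C: 15–12
Proposal A beats every other proposal.

Proposal A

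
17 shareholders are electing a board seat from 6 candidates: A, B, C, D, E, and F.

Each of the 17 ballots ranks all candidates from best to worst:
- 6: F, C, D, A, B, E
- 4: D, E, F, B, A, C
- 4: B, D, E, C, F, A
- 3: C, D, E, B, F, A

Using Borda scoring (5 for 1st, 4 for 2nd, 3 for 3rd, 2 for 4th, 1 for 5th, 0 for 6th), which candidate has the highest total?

A: 6×2 + 4×1 + 4×0 + 3×0 = 16
B: 6×1 + 4×2 + 4×5 + 3×2 = 40
C: 6×4 + 4×0 + 4×2 + 3×5 = 47
D: 6×3 + 4×5 + 4×4 + 3×4 = 66
E: 6×0 + 4×4 + 4×3 + 3×3 = 37
F: 6×5 + 4×3 + 4×1 + 3×1 = 49

D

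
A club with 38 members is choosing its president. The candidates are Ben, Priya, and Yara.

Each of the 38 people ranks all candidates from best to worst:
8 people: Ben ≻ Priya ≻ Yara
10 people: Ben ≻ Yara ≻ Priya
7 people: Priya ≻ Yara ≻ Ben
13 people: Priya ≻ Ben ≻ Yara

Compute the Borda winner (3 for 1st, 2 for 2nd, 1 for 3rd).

Ben: 8×3 + 10×3 + 7×1 + 13×2 = 87
Priya: 8×2 + 10×1 + 7×3 + 13×3 = 86
Yara: 8×1 + 10×2 + 7×2 + 13×1 = 55

Ben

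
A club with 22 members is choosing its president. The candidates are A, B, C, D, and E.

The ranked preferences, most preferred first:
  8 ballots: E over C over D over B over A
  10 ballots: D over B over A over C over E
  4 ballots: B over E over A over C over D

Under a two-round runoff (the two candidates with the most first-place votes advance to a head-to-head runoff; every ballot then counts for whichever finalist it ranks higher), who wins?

Round 1 first-place votes: A 0, B 4, C 0, D 10, E 8. D and E advance.
Runoff: D is ranked above E on 10 ballots, E above D on 12.

E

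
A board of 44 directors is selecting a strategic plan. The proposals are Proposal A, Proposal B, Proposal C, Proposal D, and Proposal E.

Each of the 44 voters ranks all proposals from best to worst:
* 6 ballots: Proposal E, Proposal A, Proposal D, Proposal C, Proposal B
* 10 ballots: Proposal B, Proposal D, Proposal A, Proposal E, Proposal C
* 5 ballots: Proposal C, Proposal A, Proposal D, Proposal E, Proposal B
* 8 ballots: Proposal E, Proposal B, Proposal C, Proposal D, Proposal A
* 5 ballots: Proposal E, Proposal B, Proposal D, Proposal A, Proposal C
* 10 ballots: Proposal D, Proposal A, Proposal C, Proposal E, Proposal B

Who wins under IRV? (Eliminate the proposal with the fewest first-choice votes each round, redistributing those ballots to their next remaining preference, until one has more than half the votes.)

Proposal D

Round 1: Proposal A 0, Proposal B 10, Proposal C 5, Proposal D 10, Proposal E 19. Proposal A eliminated.
Round 2: Proposal B 10, Proposal C 5, Proposal D 10, Proposal E 19. Proposal C eliminated.
Round 3: Proposal B 10, Proposal D 15, Proposal E 19. Proposal B eliminated.
Round 4: Proposal D 25, Proposal E 19. Proposal D has a majority (≥23).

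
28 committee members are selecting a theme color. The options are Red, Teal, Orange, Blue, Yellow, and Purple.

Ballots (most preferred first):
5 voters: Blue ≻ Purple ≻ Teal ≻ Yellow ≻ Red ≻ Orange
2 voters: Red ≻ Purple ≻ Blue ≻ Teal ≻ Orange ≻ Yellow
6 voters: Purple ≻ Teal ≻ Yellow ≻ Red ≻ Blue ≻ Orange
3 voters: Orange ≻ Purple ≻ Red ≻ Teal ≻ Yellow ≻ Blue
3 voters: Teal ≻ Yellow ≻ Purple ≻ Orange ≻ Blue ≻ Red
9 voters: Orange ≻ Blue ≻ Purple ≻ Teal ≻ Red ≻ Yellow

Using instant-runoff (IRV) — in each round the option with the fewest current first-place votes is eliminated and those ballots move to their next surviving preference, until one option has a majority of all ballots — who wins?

Round 1: Red 2, Teal 3, Orange 12, Blue 5, Yellow 0, Purple 6. Yellow eliminated.
Round 2: Red 2, Teal 3, Orange 12, Blue 5, Purple 6. Red eliminated.
Round 3: Teal 3, Orange 12, Blue 5, Purple 8. Teal eliminated.
Round 4: Orange 12, Blue 5, Purple 11. Blue eliminated.
Round 5: Orange 12, Purple 16. Purple has a majority (≥15).

Purple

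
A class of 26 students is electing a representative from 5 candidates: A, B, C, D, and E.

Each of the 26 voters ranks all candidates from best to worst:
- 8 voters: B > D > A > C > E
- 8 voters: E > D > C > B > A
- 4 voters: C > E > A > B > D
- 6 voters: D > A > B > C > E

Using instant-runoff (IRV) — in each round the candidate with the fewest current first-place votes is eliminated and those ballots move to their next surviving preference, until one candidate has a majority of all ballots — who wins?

B

Round 1: A 0, B 8, C 4, D 6, E 8. A eliminated.
Round 2: B 8, C 4, D 6, E 8. C eliminated.
Round 3: B 8, D 6, E 12. D eliminated.
Round 4: B 14, E 12. B has a majority (≥14).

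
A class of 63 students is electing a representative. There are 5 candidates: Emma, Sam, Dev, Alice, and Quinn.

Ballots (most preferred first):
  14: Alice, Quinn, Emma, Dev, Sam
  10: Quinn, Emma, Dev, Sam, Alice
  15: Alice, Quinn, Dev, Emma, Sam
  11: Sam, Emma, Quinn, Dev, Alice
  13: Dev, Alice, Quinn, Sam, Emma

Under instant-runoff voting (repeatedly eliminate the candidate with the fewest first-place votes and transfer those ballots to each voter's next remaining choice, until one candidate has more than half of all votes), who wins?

Dev

Round 1: Emma 0, Sam 11, Dev 13, Alice 29, Quinn 10. Emma eliminated.
Round 2: Sam 11, Dev 13, Alice 29, Quinn 10. Quinn eliminated.
Round 3: Sam 11, Dev 23, Alice 29. Sam eliminated.
Round 4: Dev 34, Alice 29. Dev has a majority (≥32).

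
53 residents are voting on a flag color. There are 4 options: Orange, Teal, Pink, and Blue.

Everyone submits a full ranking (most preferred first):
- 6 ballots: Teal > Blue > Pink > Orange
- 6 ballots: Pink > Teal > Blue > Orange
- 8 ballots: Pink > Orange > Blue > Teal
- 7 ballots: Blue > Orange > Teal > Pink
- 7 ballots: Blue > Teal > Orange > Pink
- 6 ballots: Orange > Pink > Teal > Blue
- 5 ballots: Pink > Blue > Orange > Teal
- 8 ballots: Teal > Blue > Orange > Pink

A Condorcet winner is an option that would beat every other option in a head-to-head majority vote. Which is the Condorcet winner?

Blue

Blue vs Orange: 39–14
Blue vs Teal: 27–26
Blue vs Pink: 28–25
Blue beats every other option.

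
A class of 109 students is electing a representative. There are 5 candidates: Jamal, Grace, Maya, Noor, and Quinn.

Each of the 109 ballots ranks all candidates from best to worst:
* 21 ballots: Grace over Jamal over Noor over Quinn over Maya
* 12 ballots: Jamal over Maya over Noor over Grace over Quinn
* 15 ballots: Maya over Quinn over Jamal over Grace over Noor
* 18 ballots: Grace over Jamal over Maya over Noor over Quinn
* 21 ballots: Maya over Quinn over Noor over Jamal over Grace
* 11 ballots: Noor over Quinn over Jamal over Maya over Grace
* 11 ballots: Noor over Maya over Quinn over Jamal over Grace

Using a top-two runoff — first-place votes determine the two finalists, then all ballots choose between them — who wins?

Maya

Round 1 first-place votes: Jamal 12, Grace 39, Maya 36, Noor 22, Quinn 0. Grace and Maya advance.
Runoff: Grace is ranked above Maya on 39 ballots, Maya above Grace on 70.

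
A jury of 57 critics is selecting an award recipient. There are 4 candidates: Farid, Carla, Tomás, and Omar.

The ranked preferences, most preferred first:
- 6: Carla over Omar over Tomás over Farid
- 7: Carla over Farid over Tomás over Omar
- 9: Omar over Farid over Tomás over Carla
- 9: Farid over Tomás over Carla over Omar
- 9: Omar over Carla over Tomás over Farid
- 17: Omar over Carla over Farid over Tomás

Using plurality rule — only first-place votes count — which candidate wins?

First-place votes: Farid 9, Carla 13, Tomás 0, Omar 35.

Omar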